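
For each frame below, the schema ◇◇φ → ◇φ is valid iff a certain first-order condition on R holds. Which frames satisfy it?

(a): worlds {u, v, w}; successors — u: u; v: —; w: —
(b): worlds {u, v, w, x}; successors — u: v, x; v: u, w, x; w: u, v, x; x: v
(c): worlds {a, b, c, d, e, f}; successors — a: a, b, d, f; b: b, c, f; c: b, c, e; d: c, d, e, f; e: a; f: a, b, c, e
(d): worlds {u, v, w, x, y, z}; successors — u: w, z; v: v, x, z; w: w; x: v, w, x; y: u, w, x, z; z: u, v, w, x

(a)

Frame correspondent (Sahlqvist): ∀x ∀y ∀z (Rxy ∧ Ryz → Rxz) — i.e. transitivity.
(a): ✓.
(b): fails — Ruv and Rvw but not Ruw.
(c): fails — Rdf and Rfb but not Rdb.
(d): fails — Ruz and Rzx but not Rux.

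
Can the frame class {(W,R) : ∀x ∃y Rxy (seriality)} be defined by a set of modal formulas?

Definable; □r → ◇r defines it

Yes: it is seriality, defined by the D schema □r → ◇r.
Suppose □r→◇r is valid. At any x set V(r)=W. Then □r at x, so ◇r at x, so x has a successor.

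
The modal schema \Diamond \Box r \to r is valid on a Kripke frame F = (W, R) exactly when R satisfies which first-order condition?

This is frame-equivalent to r → □◇r (substitute ¬r for r and contrapose).
Suppose r→□◇r is valid. Take Rxy and set V(r)={x}. Then r at x, so □◇r at x, so ◇r at y, so some z with Ryz has r; z=x, i.e. Ryx.
The converse is a direct semantic check.
So the correspondent is symmetry.

symmetry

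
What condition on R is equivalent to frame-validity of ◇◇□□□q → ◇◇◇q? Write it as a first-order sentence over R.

This is a Sahlqvist (Geach-type) schema ◇^2□^3q → □^0◇^3q.
Minimal-valuation argument: fix x; take any y with xR^2y and any z with xR^0z. Set V(q) to the set of worlds R-reachable from y in exactly 3 steps. Then □^3q holds at y, so the antecedent holds at x; validity forces ◇^3q at z, giving a w with zR^3w and yR^3w.
First-order correspondent: ∀x ∀y (xR²y → ∃w (yR³w ∧ xR³w)).

∀x ∀y (xR²y → ∃w (yR³w ∧ xR³w))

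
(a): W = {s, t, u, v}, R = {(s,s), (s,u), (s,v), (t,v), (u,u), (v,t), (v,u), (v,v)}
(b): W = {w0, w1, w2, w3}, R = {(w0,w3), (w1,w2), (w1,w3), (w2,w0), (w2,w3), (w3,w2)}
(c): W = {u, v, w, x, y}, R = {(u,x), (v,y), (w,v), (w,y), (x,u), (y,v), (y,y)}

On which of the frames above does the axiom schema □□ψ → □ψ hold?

The schema corresponds to density: ∀x ∀y (Rxy → ∃z (Rxz ∧ Rzy)).
(a): ✓.
(b): fails — Rw3w2 but no z with Rw3z and Rzw2.
(c): fails — Rxu but no z with Rxz and Rzu.

(a)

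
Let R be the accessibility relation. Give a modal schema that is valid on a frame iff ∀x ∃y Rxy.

□r → ◇r

This is seriality; the standard corresponding axiom is D: □r → ◇r.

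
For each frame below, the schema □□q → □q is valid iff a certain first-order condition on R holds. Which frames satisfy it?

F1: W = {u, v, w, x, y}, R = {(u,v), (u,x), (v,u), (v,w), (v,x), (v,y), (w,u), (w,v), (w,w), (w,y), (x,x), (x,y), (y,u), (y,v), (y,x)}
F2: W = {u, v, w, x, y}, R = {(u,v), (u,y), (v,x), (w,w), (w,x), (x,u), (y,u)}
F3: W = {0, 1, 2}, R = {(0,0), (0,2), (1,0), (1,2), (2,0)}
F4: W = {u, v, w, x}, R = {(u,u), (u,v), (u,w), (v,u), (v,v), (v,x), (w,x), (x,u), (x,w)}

F3

Frame correspondent (Sahlqvist): ∀x ∀y (Rxy → ∃z (Rxz ∧ Rzy)) — i.e. density.
F1: fails — Ruv but no z with Ruz and Rzv.
F2: fails — Ruv but no z with Ruz and Rzv.
F3: condition met.
F4: fails — Rwx but no z with Rwz and Rzx.
Valid on: F3.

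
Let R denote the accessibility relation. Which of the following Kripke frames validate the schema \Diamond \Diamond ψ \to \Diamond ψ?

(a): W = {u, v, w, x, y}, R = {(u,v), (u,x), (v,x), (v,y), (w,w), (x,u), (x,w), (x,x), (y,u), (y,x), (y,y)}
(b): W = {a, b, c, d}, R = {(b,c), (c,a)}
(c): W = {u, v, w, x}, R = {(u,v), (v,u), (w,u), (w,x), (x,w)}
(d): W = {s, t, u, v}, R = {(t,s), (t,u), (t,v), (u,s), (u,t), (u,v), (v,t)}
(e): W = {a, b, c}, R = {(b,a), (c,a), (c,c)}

The schema corresponds to transitivity: \forall x \forall y \forall z (Rxy \wedge Ryz \to Rxz).
(a): fails — Ruv and Rvy but not Ruy.
(b): fails — Rbc and Rca but not Rba.
(c): fails — Rxw and Rwu but not Rxu.
(d): fails — Rtv and Rvt but not Rtt.
(e): satisfies the condition.

(e)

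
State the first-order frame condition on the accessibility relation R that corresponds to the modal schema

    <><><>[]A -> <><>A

This is a Sahlqvist (Geach-type) schema ◇^3□^1A → □^0◇^2A.
Minimal-valuation argument: fix x; take any y with xR^3y and any z with xR^0z. Set V(A) to the set of worlds R-reachable from y in exactly 1 step. Then □^1A holds at y, so the antecedent holds at x; validity forces ◇^2A at z, giving a w with zR^2w and yR^1w.
First-order correspondent: forall x forall y (x R^3 y -> exists w (yRw & x R^2 w)).

forall x forall y (x R^3 y -> exists w (yRw & x R^2 w))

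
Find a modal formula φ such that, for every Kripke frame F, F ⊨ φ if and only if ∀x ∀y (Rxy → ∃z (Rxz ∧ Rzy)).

This is density; the standard corresponding axiom is C4: □□q → □q.
Suppose □□q→□q is valid. Take Rxy and set V(q)={w : xR²w}. Then □□q at x, so □q at x, so q at y, i.e. ∃z(Rxz∧Rzy).

□□q → □q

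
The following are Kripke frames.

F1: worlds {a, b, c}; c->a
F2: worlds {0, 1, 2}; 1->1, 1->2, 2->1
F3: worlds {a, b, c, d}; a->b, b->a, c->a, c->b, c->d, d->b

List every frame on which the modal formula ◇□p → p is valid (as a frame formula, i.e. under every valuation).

F2

Frame correspondent (Sahlqvist): ∀x ∀y (Rxy → Ryx) — i.e. symmetry.
F1: fails — Rca but not Rac.
F2: holds.
F3: fails — Rcd but not Rdc.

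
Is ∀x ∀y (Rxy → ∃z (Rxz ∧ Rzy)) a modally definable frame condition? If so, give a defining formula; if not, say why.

Yes: it is density, defined by the C4 schema □□q → □q.
Suppose □□q→□q is valid. Take Rxy and set V(q)={w : xR²w}. Then □□q at x, so □q at x, so q at y, i.e. ∃z(Rxz∧Rzy).

Yes — defined by □□q → □q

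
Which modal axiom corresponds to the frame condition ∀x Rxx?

A defining formula is □s → s (the T axiom).
Suppose □s→s is valid. At any x set V(s)={w : Rxw}. Then □s holds at x, so s holds at x, i.e. Rxx.

□s → s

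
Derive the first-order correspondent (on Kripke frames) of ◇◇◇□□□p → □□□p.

∀x ∀y ∀z ((xR³y ∧ xR³z) → ∃w (yR³w ∧ z = w))

This is a Sahlqvist (Geach-type) schema ◇^3□^3p → □^3◇^0p.
First-order correspondent: ∀x ∀y ∀z ((xR³y ∧ xR³z) → ∃w (yR³w ∧ z = w)).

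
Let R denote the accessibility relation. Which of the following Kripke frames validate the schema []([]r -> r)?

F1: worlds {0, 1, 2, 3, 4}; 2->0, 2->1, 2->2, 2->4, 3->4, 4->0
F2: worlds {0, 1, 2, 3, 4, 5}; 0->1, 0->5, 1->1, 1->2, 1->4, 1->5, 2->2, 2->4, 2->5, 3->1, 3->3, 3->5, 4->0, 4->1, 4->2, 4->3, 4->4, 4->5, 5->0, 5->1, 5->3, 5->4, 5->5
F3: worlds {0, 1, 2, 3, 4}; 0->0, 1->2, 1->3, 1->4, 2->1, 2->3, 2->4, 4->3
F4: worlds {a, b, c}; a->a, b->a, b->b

F4

The schema corresponds to shift-reflexivity: forall x forall y (Rxy -> Ryy).
F1: fails — R34 but not R44.
F2: fails — R40 but not R00.
F3: fails — R12 but not R22.
F4: satisfies the condition.
Valid on: F4.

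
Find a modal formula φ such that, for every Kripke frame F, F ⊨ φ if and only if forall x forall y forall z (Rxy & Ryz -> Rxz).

□q → □□q

The condition is transitivity. The 4 schema □q → □□q defines it.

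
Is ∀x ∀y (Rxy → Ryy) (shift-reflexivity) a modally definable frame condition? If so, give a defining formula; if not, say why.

Yes: it is shift-reflexivity, defined by the T□ schema □(□q → q).
Suppose □(□q→q) is valid. Take Rxy and set V(q)={w : Ryw}. Then at y, □q holds; since □(□q→q) at x, □q→q at y, so q at y, i.e. Ryy.

Definable; □(□q → q) defines it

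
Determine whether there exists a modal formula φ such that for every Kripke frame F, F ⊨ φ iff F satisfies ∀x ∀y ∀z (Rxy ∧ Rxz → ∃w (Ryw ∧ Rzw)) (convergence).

Definable; ◇□q → □◇q defines it

The condition is convergence. A defining modal formula is ◇□q → □◇q.
Suppose ◇□q→□◇q is valid. Take Rxy, Rxz and set V(q)={w : Ryw}. Then □q at y so ◇□q at x, so □◇q at x, so ◇q at z, giving w with Rzw and Ryw.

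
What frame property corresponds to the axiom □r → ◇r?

Seriality

This schema is the D axiom.
Its frame correspondent is seriality — ∀x ∃y Rxy.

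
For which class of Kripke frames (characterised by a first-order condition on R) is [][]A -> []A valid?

Suppose □□A→□A is valid. Take Rxy and set V(A)={w : xR²w}. Then □□A at x, so □A at x, so A at y, i.e. ∃z(Rxz∧Rzy).
Conversely, any frame satisfying forall x forall y (Rxy -> exists z (Rxz & Rzy)) validates the schema.
Frame condition: forall x forall y (Rxy -> exists z (Rxz & Rzy)).

density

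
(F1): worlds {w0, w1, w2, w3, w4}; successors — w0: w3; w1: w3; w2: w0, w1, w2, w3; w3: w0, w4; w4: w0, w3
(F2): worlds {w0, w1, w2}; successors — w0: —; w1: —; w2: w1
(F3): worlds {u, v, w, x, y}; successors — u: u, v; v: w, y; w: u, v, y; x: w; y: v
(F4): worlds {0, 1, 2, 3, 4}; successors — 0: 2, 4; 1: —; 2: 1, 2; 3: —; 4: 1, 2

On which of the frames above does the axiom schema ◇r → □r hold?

(F2)

This is the axiom for partial functionality; its first-order frame correspondent is ∀x ∀y ∀z (Rxy ∧ Rxz → y = z).
(F1): fails — w2 sees both w0 and w1.
(F2): ✓.
(F3): fails — u sees both u and v.
(F4): fails — 0 sees both 2 and 4.
Valid on: (F2).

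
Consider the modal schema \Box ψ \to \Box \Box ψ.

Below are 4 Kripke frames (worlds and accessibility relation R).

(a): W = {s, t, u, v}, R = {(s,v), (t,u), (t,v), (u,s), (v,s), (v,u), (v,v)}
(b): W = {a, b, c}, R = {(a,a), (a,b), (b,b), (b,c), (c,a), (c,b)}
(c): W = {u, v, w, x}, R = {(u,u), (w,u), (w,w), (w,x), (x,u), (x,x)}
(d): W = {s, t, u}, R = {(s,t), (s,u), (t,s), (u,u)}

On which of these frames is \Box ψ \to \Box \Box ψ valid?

(c)

Frame correspondent (Sahlqvist): \forall x \forall y \forall z (Rxy \wedge Ryz \to Rxz) — i.e. transitivity.
(a): fails — Rtv and Rvs but not Rts.
(b): fails — Rbc and Rca but not Rba.
(c): holds.
(d): fails — Rts and Rsu but not Rtu.
Valid on: (c).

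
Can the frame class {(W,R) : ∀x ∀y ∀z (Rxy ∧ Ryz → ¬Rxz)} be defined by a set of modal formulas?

Not definable by any modal formula

If a class were modally definable it would be closed under surjective bounded morphisms (Goldblatt–Thomason).
The 7-cycle (worlds a,b,c,d,e,f,g with a→b→c→d→e→f→g→a) is intransitive. Mapping every world to a single reflexive point • is a surjective bounded morphism; the reflexive point is not intransitive (R••∧R•• but R••).
So no modal formula (or set of formulas) defines exactly the intransitive frames.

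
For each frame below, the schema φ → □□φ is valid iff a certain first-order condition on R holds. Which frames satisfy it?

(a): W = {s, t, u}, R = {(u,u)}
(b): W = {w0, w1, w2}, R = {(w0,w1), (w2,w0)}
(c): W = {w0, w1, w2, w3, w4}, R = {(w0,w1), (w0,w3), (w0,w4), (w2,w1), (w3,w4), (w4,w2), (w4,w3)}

The schema corresponds to a generalized confluence (Geach) condition: ∀x ∀z (xR²z → ∃w (x = w ∧ z = w)).
(a): ✓.
(b): fails — w2R²w1 but w2 ≠ w1.
(c): fails — w0R²w2 but w0 ≠ w2.

(a)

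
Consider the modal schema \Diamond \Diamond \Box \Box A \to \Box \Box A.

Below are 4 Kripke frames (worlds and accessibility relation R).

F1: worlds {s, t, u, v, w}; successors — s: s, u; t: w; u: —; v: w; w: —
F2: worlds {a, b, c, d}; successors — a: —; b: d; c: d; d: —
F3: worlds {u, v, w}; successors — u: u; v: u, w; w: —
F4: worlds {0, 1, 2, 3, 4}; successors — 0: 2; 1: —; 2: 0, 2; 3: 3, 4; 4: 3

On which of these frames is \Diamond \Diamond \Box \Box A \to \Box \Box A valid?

F2, F3, F4

The schema corresponds to a generalized confluence (Geach) condition: \forall x \forall y \forall z ((x R^2 y \wedge x R^2 z) \to \exists w (y R^2 w \wedge z = w)).
F1: fails — sR²u, sR²s but no w* with uR²w* and s=w*.
F2: holds.
F3: holds.
F4: holds.
Valid on: F2, F3, F4.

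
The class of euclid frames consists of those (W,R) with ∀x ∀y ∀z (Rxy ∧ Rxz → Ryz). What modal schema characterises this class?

A defining formula is ◇ψ → □◇ψ (the 5 axiom).
Suppose ◇ψ→□◇ψ is valid. Take Rxy, Rxz and set V(ψ)={y}. Then ◇ψ at x, so □◇ψ at x, so ◇ψ at z, so some w with Rzw has ψ; w=y, i.e. Rzy. By symmetry of the argument, Ryz.

◇ψ → □◇ψ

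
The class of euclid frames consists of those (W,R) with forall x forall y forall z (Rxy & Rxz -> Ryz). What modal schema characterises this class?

A defining formula is ◇p → □◇p (the 5 axiom).
Suppose ◇p→□◇p is valid. Take Rxy, Rxz and set V(p)={y}. Then ◇p at x, so □◇p at x, so ◇p at z, so some w with Rzw has p; w=y, i.e. Rzy. By symmetry of the argument, Ryz.

◇p → □◇p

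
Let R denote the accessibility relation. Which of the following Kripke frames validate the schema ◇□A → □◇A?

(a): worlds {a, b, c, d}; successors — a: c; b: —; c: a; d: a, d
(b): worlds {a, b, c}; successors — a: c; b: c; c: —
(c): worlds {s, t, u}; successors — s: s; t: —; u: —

The schema corresponds to convergence: ∀x ∀y ∀z (Rxy ∧ Rxz → ∃w (Ryw ∧ Rzw)).
(a): fails — Rdd and Rda but d and a have no common successor.
(b): fails — Rac and Rac but c and c have no common successor.
(c): satisfies the condition.
Valid on: (c).

(c)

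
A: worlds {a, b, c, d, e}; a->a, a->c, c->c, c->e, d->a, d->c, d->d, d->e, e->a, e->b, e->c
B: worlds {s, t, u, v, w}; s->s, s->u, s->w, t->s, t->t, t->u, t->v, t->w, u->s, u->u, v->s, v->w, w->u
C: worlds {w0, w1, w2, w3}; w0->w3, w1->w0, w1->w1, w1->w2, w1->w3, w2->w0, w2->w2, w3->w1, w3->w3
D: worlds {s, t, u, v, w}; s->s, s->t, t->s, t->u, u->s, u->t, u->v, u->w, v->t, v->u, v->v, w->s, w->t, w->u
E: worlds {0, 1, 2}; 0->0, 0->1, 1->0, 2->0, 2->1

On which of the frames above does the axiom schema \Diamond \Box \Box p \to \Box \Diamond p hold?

B, D, E

This is the axiom for a generalized confluence (Geach) condition; its first-order frame correspondent is \forall x \forall y \forall z ((xRy \wedge xRz) \to \exists w (y R^2 w \wedge zRw)).
A: fails — eRa, eRb but no w with aR²w and bRw.
B: condition met.
C: fails — w1Rw0, w1Rw2 but no w with w0R²w and w2Rw.
D: condition met.
E: condition met.
Valid on: B, D, E.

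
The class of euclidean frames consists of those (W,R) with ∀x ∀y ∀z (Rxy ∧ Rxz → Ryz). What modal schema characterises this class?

This is the Euclidean property; the standard corresponding axiom is 5: ◇q → □◇q.
Suppose ◇q→□◇q is valid. Take Rxy, Rxz and set V(q)={y}. Then ◇q at x, so □◇q at x, so ◇q at z, so some w with Rzw has q; w=y, i.e. Rzy. By symmetry of the argument, Ryz.

◇q → □◇q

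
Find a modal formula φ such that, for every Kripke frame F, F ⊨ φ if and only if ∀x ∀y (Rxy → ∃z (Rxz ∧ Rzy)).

This is density; the standard corresponding axiom is C4: □□q → □q.

□□q → □q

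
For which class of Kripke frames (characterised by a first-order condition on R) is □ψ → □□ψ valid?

Transitivity

This schema is the 4 axiom.
Its frame correspondent is transitivity — ∀x ∀y ∀z (Rxy ∧ Ryz → Rxz).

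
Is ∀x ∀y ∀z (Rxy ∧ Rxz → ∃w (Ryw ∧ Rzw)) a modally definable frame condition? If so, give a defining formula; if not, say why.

Yes — defined by ◇□q → □◇q

The condition is convergence. A defining modal formula is ◇□q → □◇q.
Suppose ◇□q→□◇q is valid. Take Rxy, Rxz and set V(q)={w : Ryw}. Then □q at y so ◇□q at x, so □◇q at x, so ◇q at z, giving w with Rzw and Ryw.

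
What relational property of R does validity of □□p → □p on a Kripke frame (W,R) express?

This schema is the C4 axiom.
It corresponds to density: ∀x ∀y (Rxy → ∃z (Rxz ∧ Rzy)).

density: ∀x ∀y (Rxy → ∃z (Rxz ∧ Rzy))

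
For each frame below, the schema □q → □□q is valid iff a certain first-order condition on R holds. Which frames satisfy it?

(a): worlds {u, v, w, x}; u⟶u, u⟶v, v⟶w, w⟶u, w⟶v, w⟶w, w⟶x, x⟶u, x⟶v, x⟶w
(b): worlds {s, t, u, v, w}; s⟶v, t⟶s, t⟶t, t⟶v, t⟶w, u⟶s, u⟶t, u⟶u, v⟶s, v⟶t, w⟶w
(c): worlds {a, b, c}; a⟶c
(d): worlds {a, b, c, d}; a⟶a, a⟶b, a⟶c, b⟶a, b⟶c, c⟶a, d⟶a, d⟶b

This is the axiom for transitivity; its first-order frame correspondent is ∀x ∀y ∀z (Rxy ∧ Ryz → Rxz).
(a): fails — Ruv and Rvw but not Ruw.
(b): fails — Rut and Rtv but not Ruv.
(c): satisfies the condition.
(d): fails — Rba and Rab but not Rbb.
Valid on: (c).

(c)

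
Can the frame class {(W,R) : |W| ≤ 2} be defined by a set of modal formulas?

No

Modal frame validity is preserved under disjoint unions.
Any modal formula valid on each of 3 disjoint one-world frames is valid on their disjoint union (validity is preserved under disjoint unions). Each one-world frame has |W|=1≤2, but the union has |W|=3.
So no modal formula (or set of formulas) defines exactly the |W|≤2 frames.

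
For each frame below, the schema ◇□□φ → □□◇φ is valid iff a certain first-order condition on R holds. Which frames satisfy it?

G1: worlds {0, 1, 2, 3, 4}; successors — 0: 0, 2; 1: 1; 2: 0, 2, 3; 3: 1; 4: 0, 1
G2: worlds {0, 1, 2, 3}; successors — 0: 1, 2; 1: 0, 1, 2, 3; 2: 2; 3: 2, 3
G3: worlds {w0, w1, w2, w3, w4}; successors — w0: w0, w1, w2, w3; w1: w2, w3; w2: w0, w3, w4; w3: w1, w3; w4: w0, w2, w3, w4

G2, G3

This is the axiom for a generalized confluence (Geach) condition; its first-order frame correspondent is ∀x ∀y ∀z ((xRy ∧ xR²z) → ∃w (yR²w ∧ zRw)).
G1: fails — 0R0, 0R²3 but no w with 0R²w and 3Rw.
G2: holds.
G3: holds.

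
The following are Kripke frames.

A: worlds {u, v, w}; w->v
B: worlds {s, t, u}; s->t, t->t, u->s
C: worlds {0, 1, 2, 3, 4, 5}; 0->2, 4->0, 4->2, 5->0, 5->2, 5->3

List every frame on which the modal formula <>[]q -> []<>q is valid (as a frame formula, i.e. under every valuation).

B

The schema corresponds to convergence: forall x forall y forall z (Rxy & Rxz -> exists w (Ryw & Rzw)).
A: fails — Rwv and Rwv but v and v have no common successor.
B: holds.
C: fails — R02 and R02 but 2 and 2 have no common successor.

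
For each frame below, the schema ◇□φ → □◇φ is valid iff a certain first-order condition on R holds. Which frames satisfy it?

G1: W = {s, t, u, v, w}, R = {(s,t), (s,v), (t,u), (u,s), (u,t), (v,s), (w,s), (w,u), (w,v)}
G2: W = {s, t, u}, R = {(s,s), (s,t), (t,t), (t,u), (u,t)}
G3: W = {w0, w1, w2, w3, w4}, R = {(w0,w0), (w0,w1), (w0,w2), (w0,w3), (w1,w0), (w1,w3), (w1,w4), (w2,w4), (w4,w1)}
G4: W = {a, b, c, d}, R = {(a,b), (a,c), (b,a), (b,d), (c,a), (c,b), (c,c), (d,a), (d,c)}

This is the axiom for convergence; its first-order frame correspondent is ∀x ∀y ∀z (Rxy ∧ Rxz → ∃w (Ryw ∧ Rzw)).
G1: fails — Rsv and Rst but v and t have no common successor.
G2: holds.
G3: fails — Rw0w1 and Rw0w3 but w1 and w3 have no common successor.
G4: fails — Rcb and Rca but b and a have no common successor.
Valid on: G2.

G2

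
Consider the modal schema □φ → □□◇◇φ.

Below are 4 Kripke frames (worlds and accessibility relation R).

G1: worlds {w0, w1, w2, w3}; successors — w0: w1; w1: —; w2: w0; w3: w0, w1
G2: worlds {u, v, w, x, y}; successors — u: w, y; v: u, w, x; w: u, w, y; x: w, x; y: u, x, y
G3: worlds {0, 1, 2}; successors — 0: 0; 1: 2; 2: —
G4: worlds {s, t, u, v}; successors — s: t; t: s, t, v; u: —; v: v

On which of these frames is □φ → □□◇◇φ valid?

The schema corresponds to a generalized confluence (Geach) condition: ∀x ∀z (xR²z → ∃w (xRw ∧ zR²w)).
G1: fails — w2R²w1 but no w with w2Rw and w1R²w.
G2: condition met.
G3: condition met.
G4: fails — sR²v but no w with sRw and vR²w.

G2, G3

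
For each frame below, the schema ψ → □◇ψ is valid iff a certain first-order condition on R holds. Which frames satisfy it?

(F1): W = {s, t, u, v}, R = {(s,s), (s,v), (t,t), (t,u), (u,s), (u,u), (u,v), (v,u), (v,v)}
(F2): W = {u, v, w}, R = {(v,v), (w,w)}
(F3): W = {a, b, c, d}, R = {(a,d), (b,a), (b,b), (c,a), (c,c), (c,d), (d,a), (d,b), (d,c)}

Frame correspondent (Sahlqvist): ∀x ∀y (Rxy → Ryx) — i.e. symmetry.
(F1): fails — Rus but not Rsu.
(F2): ✓.
(F3): fails — Rba but not Rab.

(F2)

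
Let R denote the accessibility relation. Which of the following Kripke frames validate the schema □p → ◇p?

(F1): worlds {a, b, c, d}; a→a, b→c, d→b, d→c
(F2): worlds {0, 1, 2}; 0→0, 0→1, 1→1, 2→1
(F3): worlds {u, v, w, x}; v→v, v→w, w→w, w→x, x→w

(F2)

This is the axiom for seriality; its first-order frame correspondent is ∀x ∃y Rxy.
(F1): fails — world c has no successor.
(F2): satisfies the condition.
(F3): fails — world u has no successor.
Valid on: (F2).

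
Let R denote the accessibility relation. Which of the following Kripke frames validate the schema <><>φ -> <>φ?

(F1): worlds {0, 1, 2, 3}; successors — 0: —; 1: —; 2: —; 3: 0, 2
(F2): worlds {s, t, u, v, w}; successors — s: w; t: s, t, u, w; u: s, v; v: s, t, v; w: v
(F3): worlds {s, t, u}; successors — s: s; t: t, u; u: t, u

This is the axiom for transitivity; its first-order frame correspondent is forall x forall y forall z (Rxy & Ryz -> Rxz).
(F1): holds.
(F2): fails — Ruv and Rvt but not Rut.
(F3): holds.

(F1), (F3)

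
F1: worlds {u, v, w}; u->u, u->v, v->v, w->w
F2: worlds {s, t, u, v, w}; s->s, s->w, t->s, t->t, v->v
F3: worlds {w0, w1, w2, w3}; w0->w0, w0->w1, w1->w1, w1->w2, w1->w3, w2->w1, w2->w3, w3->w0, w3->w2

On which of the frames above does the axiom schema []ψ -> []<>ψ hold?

F1

This is the axiom for a generalized confluence (Geach) condition; its first-order frame correspondent is forall x forall z (xRz -> exists w (xRw & zRw)).
F1: holds.
F2: fails — sRw but no w* with sRw* and wRw*.
F3: fails — w2Rw3 but no w with w2Rw and w3Rw.
Valid on: F1.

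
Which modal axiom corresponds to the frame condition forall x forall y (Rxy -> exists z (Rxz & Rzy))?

A defining formula is □□q → □q (the C4 axiom).
Suppose □□q→□q is valid. Take Rxy and set V(q)={w : xR²w}. Then □□q at x, so □q at x, so q at y, i.e. ∃z(Rxz∧Rzy).

□□q → □q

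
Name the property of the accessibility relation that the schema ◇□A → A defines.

symmetry: ∀x ∀y (Rxy → Ryx)

Replacing A by ¬A and contraposing gives the equivalent schema A → □◇A.
Suppose A→□◇A is valid. Take Rxy and set V(A)={x}. Then A at x, so □◇A at x, so ◇A at y, so some z with Ryz has A; z=x, i.e. Ryx.
Conversely, any frame satisfying ∀x ∀y (Rxy → Ryx) validates the schema.
Frame condition: ∀x ∀y (Rxy → Ryx).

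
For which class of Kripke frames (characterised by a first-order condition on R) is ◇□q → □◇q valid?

Convergence

Suppose ◇□q→□◇q is valid. Take Rxy, Rxz and set V(q)={w : Ryw}. Then □q at y so ◇□q at x, so □◇q at x, so ◇q at z, giving w with Rzw and Ryw.
The converse is a direct semantic check.
Frame condition: ∀x ∀y ∀z (Rxy ∧ Rxz → ∃w (Ryw ∧ Rzw)).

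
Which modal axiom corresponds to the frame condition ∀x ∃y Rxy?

□p → ◇p

The condition is seriality. The D schema □p → ◇p defines it.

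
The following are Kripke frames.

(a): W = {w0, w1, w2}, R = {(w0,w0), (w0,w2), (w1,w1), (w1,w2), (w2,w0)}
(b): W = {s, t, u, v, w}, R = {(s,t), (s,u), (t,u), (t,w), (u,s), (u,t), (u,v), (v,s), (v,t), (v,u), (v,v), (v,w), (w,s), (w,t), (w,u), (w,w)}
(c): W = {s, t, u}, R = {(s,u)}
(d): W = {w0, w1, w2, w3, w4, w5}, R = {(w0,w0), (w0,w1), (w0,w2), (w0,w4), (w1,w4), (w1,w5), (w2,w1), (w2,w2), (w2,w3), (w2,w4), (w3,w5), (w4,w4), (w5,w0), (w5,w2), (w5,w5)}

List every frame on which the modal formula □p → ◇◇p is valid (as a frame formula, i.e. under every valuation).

(a), (b), (d)

This is the axiom for a generalized confluence (Geach) condition; its first-order frame correspondent is ∀x ∃w (xRw ∧ xR²w).
(a): holds.
(b): holds.
(c): fails — at s but no w with sRw and sR²w.
(d): holds.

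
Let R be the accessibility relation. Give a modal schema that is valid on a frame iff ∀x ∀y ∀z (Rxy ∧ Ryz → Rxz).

□q → □□q

The condition is transitivity. The 4 schema □q → □□q defines it.
Suppose □q→□□q is valid. Take Rxy, Ryz and set V(q)={w : Rxw}. Then □q at x, so □□q at x, so □q at y, so q at z, i.e. Rxz.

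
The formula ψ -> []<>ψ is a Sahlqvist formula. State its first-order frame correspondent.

Symmetry

This schema is the B axiom.
Its frame correspondent is symmetry — forall x forall y (Rxy -> Ryx).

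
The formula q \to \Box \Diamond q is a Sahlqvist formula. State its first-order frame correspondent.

Symmetry

Suppose q→□◇q is valid. Take Rxy and set V(q)={x}. Then q at x, so □◇q at x, so ◇q at y, so some z with Ryz has q; z=x, i.e. Ryx.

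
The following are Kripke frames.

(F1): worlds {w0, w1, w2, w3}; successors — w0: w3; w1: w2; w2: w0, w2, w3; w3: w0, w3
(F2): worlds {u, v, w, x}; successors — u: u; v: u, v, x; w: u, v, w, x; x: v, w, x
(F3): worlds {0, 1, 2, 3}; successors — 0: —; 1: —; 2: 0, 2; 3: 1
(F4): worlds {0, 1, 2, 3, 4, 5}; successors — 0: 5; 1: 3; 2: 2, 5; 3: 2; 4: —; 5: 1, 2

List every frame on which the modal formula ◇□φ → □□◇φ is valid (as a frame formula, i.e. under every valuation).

(F1)

This is the axiom for a generalized confluence (Geach) condition; its first-order frame correspondent is ∀x ∀y ∀z ((xRy ∧ xR²z) → ∃w (yRw ∧ zRw)).
(F1): holds.
(F2): fails — vRu, vR²x but no t with uRt and xRt.
(F3): fails — 2R0, 2R²0 but no w with 0Rw and 0Rw.
(F4): fails — 0R5, 0R²1 but no w with 5Rw and 1Rw.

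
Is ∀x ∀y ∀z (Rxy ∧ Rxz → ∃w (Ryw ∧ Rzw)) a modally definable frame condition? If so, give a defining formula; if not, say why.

Yes — defined by ◇□p → □◇p

Yes: it is convergence, defined by the .2 schema ◇□p → □◇p.
Suppose ◇□p→□◇p is valid. Take Rxy, Rxz and set V(p)={w : Ryw}. Then □p at y so ◇□p at x, so □◇p at x, so ◇p at z, giving w with Rzw and Ryw.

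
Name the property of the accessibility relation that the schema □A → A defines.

reflexivity: ∀x Rxx

This is the T axiom.
Its frame correspondent is reflexivity — ∀x Rxx.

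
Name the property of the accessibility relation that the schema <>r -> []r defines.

Suppose ◇r→□r is valid. Take Rxy, Rxz and set V(r)={y}. Then ◇r at x, so □r at x, so r at z, i.e. z=y.

Partial functionality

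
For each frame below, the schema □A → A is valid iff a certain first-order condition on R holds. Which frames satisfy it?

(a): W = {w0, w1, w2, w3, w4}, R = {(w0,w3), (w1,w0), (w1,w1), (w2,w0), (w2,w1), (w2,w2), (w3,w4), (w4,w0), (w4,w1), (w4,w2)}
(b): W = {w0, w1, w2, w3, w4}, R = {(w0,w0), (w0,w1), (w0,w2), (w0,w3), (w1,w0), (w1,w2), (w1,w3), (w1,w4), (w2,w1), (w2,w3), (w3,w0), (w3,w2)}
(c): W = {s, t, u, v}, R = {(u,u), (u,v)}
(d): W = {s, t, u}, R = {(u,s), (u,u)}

none

The schema corresponds to reflexivity: ∀x Rxx.
(a): fails — world w0 does not see itself.
(b): fails — world w1 does not see itself.
(c): fails — world s does not see itself.
(d): fails — world s does not see itself.
Valid on no frame.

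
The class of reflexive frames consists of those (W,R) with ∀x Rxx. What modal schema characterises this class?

□s → s

This is reflexivity; the standard corresponding axiom is T: □s → s.
Suppose □s→s is valid. At any x set V(s)={w : Rxw}. Then □s holds at x, so s holds at x, i.e. Rxx.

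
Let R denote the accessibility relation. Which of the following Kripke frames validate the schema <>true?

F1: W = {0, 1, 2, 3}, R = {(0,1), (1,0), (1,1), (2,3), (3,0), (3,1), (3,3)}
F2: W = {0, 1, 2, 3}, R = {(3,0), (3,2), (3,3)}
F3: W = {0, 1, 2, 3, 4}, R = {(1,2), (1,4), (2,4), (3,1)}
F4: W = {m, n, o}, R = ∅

F1

This is the axiom for seriality; its first-order frame correspondent is forall x exists y Rxy.
F1: condition met.
F2: fails — world 0 has no successor.
F3: fails — world 0 has no successor.
F4: fails — world m has no successor.
Valid on: F1.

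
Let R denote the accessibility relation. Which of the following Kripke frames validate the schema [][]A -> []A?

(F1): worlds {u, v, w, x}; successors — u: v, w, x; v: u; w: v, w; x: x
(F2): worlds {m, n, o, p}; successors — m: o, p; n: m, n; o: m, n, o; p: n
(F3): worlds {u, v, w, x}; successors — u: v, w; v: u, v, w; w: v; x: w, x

The schema corresponds to density: forall x forall y (Rxy -> exists z (Rxz & Rzy)).
(F1): fails — Rvu but no z with Rvz and Rzu.
(F2): fails — Rmp but no z with Rmz and Rzp.
(F3): satisfies the condition.

(F3)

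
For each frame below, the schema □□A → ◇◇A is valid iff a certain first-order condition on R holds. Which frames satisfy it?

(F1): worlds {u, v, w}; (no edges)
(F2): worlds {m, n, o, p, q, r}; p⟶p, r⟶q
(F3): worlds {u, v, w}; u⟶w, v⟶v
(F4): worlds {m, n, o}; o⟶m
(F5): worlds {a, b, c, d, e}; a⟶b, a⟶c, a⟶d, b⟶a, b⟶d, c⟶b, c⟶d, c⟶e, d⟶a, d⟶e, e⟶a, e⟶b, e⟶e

(F5)

Frame correspondent (Sahlqvist): ∀x ∃w (xR²w ∧ xR²w) — i.e. a generalized confluence (Geach) condition.
(F1): fails — at u but no t with uR²t and uR²t.
(F2): fails — at m but no w with mR²w and mR²w.
(F3): fails — at u but no t with uR²t and uR²t.
(F4): fails — at m but no w with mR²w and mR²w.
(F5): ✓.
Valid on: (F5).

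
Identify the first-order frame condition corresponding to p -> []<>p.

This schema is the B axiom.
Its frame correspondent is symmetry — forall x forall y (Rxy -> Ryx).

symmetry: forall x forall y (Rxy -> Ryx)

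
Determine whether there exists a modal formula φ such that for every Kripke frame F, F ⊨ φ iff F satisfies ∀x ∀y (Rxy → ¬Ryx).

Not modally definable

Modal frame validity is preserved under surjective bounded morphisms.
The 5-cycle (worlds w0,w1,w2,w3,w4 with w0→w1→w2→w3→w4→w0) is asymmetric. Mapping every world to a single reflexive point • is a surjective bounded morphism, and the reflexive point is not asymmetric (R•• but asymmetry requires ¬R••).
Hence asymmetry is not modally definable.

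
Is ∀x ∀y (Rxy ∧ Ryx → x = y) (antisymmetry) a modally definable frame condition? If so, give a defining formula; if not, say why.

Any modally definable frame class is closed under surjective bounded morphisms.
The 8-cycle (worlds w0,w1,w2,w3,w4,w5,w6,w7 with w0→w1→w2→w3→w4→w5→w6→w7→w0) is antisymmetric. Sending even-indexed worlds to a and odd-indexed worlds to b is a surjective bounded morphism onto the two-world frame with a↔b, which is not antisymmetric.
Hence antisymmetry is not modally definable.

Not definable by any modal formula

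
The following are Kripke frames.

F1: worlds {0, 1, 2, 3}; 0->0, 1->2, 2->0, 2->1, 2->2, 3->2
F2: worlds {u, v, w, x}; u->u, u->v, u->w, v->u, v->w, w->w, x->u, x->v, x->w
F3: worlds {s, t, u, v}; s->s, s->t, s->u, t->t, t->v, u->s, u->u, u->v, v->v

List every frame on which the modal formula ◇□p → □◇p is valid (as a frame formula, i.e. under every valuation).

Frame correspondent (Sahlqvist): ∀x ∀y ∀z (Rxy ∧ Rxz → ∃w (Ryw ∧ Rzw)) — i.e. convergence.
F1: fails — R20 and R21 but 0 and 1 have no common successor.
F2: condition met.
F3: fails — Ruv and Rus but v and s have no common successor.
Valid on: F2.

F2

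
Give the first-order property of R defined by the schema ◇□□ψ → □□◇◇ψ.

This is a Sahlqvist (Geach-type) schema ◇^1□^2ψ → □^2◇^2ψ.
Minimal-valuation argument: fix x; take any y with xR^1y and any z with xR^2z. Set V(ψ) to the set of worlds R-reachable from y in exactly 2 steps. Then □^2ψ holds at y, so the antecedent holds at x; validity forces ◇^2ψ at z, giving a w with zR^2w and yR^2w.
First-order correspondent: ∀x ∀y ∀z ((xRy ∧ xR²z) → ∃w (yR²w ∧ zR²w)).

∀x ∀y ∀z ((xRy ∧ xR²z) → ∃w (yR²w ∧ zR²w))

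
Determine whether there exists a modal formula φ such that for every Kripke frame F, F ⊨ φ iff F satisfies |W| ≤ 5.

If a class were modally definable it would be closed under disjoint unions (Goldblatt–Thomason).
Any modal formula valid on each of 6 disjoint one-world frames is valid on their disjoint union (validity is preserved under disjoint unions). Each one-world frame has |W|=1≤5, but the union has |W|=6.
So no modal formula (or set of formulas) defines exactly the |W|≤5 frames.

No — not modally definable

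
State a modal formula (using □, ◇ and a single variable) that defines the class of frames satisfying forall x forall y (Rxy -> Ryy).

□(□q → q)

The condition is shift-reflexivity. The T□ schema □(□q → q) defines it.
Suppose □(□q→q) is valid. Take Rxy and set V(q)={w : Ryw}. Then at y, □q holds; since □(□q→q) at x, □q→q at y, so q at y, i.e. Ryy.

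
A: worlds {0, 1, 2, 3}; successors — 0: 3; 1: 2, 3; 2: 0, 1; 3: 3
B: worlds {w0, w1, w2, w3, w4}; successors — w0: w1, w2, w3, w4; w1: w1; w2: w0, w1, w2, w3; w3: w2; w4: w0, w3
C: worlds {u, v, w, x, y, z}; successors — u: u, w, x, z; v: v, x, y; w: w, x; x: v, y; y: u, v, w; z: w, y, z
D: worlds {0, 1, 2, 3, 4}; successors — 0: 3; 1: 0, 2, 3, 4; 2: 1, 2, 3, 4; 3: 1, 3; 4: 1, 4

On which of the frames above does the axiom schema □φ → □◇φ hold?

D

Frame correspondent (Sahlqvist): ∀x ∀z (xRz → ∃w (xRw ∧ zRw)) — i.e. a generalized confluence (Geach) condition.
A: fails — 1R2 but no w with 1Rw and 2Rw.
B: fails — w4Rw3 but no w with w4Rw and w3Rw.
C: fails — uRx but no t with uRt and xRt.
D: ✓.
Valid on: D.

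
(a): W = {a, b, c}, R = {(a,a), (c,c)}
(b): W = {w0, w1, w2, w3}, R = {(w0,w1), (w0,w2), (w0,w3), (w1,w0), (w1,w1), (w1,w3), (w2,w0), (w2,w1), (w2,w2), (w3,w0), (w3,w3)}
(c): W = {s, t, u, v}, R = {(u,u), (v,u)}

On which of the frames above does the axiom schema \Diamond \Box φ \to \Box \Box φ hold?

(a), (c)

Frame correspondent (Sahlqvist): \forall x \forall y \forall z ((xRy \wedge x R^2 z) \to \exists w (yRw \wedge z = w)) — i.e. a generalized confluence (Geach) condition.
(a): ✓.
(b): fails — w0Rw1, w0R²w2 but no w with w1Rw and w2=w.
(c): ✓.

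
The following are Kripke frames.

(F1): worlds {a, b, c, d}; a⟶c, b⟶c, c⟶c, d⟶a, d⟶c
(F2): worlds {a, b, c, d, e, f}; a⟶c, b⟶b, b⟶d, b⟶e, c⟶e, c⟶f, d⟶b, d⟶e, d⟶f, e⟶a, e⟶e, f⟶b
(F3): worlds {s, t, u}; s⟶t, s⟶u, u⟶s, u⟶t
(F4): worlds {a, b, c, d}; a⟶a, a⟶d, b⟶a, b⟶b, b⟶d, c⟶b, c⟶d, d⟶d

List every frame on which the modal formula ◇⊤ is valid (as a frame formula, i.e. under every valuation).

This is the axiom for seriality; its first-order frame correspondent is ∀x ∃y Rxy.
(F1): holds.
(F2): holds.
(F3): fails — world t has no successor.
(F4): holds.
Valid on: (F1), (F2), (F4).

(F1), (F2), (F4)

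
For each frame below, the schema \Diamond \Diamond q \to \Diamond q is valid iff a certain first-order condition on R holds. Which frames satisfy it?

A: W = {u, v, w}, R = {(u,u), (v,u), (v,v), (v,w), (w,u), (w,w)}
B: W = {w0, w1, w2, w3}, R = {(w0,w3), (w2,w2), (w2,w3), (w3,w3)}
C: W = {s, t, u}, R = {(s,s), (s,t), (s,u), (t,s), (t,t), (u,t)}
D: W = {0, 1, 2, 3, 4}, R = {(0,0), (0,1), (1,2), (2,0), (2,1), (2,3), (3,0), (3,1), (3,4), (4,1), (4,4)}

A, B

The schema corresponds to a generalized confluence (Geach) condition: \forall x \forall y (x R^2 y \to \exists w (y = w \wedge xRw)).
A: satisfies the condition.
B: satisfies the condition.
C: fails — tR²u but no w with u=w and tRw.
D: fails — 0R²2 but no w with 2=w and 0Rw.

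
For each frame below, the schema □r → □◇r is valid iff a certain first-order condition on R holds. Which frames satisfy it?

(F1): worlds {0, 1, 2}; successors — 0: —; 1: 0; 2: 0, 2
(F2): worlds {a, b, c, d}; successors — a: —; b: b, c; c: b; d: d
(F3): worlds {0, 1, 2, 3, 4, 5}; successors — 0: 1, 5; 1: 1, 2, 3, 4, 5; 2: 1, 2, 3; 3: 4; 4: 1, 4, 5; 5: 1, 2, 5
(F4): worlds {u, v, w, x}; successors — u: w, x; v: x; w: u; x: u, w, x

The schema corresponds to a generalized confluence (Geach) condition: ∀x ∀z (xRz → ∃w (xRw ∧ zRw)).
(F1): fails — 1R0 but no w with 1Rw and 0Rw.
(F2): satisfies the condition.
(F3): fails — 2R3 but no w with 2Rw and 3Rw.
(F4): fails — uRw but no t with uRt and wRt.

(F2)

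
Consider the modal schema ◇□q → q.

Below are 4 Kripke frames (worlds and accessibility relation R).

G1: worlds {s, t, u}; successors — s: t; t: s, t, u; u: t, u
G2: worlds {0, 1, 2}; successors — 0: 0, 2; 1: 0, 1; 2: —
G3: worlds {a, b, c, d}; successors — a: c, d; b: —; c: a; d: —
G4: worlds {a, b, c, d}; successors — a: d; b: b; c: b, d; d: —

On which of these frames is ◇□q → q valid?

This is the axiom for symmetry; its first-order frame correspondent is ∀x ∀y (Rxy → Ryx).
G1: ✓.
G2: fails — R10 but not R01.
G3: fails — Rad but not Rda.
G4: fails — Rad but not Rda.

G1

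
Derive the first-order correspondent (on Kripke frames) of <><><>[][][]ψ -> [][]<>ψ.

forall x forall y forall z ((x R^3 y & x R^2 z) -> exists w (y R^3 w & zRw))

This is a Sahlqvist (Geach-type) schema ◇^3□^3ψ → □^2◇^1ψ.
Minimal-valuation argument: fix x; take any y with xR^3y and any z with xR^2z. Set V(ψ) to the set of worlds R-reachable from y in exactly 3 steps. Then □^3ψ holds at y, so the antecedent holds at x; validity forces ◇^1ψ at z, giving a w with zR^1w and yR^3w.
First-order correspondent: forall x forall y forall z ((x R^3 y & x R^2 z) -> exists w (y R^3 w & zRw)).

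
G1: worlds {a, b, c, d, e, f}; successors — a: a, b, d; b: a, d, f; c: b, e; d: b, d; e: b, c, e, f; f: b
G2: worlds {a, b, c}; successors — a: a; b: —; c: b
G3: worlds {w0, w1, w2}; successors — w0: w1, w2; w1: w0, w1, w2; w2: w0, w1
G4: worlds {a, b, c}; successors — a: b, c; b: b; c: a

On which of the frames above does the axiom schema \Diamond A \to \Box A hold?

Frame correspondent (Sahlqvist): \forall x \forall y \forall z (Rxy \wedge Rxz \to y = z) — i.e. partial functionality.
G1: fails — a sees both a and b.
G2: holds.
G3: fails — w0 sees both w1 and w2.
G4: fails — a sees both b and c.

G2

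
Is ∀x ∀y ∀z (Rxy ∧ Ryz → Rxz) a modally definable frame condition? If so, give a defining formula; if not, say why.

This is a Sahlqvist condition; the 4 axiom □q → □□q defines it.

Yes — defined by □q → □□q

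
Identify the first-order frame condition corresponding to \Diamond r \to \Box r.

Suppose ◇r→□r is valid. Take Rxy, Rxz and set V(r)={y}. Then ◇r at x, so □r at x, so r at z, i.e. z=y.
The converse is a direct semantic check.
Frame condition: \forall x \forall y \forall z (Rxy \wedge Rxz \to y = z).

partial functionality: \forall x \forall y \forall z (Rxy \wedge Rxz \to y = z)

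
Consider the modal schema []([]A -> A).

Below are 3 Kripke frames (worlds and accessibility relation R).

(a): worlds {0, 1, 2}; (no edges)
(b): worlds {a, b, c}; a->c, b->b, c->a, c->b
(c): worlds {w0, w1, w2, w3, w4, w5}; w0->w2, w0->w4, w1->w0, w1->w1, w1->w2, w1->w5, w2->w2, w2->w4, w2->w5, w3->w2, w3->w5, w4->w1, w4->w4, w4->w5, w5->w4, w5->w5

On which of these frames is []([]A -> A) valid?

Frame correspondent (Sahlqvist): forall x forall y (Rxy -> Ryy) — i.e. shift-reflexivity.
(a): holds.
(b): fails — Rac but not Rcc.
(c): fails — Rw1w0 but not Rw0w0.

(a)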